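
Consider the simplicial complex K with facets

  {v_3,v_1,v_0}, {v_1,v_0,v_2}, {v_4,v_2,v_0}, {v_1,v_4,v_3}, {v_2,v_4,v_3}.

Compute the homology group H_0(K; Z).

H_0 = Z.

K has 5 vertices, 10 edges, 5 triangles.
rank ∂_0 = 0, rank ∂_1 = 4 ⇒ b_0 = 5 − 0 − 4 = 1; all invariant factors of ∂_1 are 1 so no torsion. So H_0 ≅ Z.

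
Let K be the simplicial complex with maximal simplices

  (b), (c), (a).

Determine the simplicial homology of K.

K has 3 vertices.
rank ∂_0 = 0, rank ∂_1 = 0 ⇒ b_0 = 3 − 0 − 0 = 3. So H_0 = Z^3.

H_0 ≅ Z^3.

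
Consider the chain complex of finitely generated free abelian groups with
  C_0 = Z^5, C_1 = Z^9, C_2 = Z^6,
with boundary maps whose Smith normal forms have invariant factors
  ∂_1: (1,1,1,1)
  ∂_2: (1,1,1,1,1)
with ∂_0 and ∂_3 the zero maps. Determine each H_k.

H_0 = Z,  H_1 = 0,  H_2 = Z.

H_0: b_0 = 5 − 0 − 4 = 1; torsion from ∂_1 factors > 1: none. So H_0 = Z.
H_1: b_1 = 9 − 4 − 5 = 0; torsion from ∂_2 factors > 1: none. So H_1 = 0.
H_2: b_2 = 6 − 5 − 0 = 1; torsion from ∂_3 factors > 1: none. So H_2 = Z.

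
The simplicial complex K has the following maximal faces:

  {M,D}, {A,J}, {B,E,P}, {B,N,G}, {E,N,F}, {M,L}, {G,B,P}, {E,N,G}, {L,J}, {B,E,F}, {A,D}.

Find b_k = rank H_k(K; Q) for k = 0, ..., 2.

Fix the vertex order A < B < D < E < F < G < J < L < M < N < P and write every simplex with vertices in increasing order. Then dim K = 2 and the simplices of K are:

  0-simplices (11): A, B, D, E, F, G, J, L, M, N, P
  1-simplices (17): AD, AJ, BE, BF, BG, BN, BP, DM, EF, EG, EN, EP, FN, GN, GP, JL, LM
  2-simplices (6): BEF, BEP, BGN, BGP, EFN, EGN

giving chain groups C_0 ≅ Z^11, C_1 ≅ Z^17, C_2 ≅ Z^6.

The boundary map ∂_1: C_1 → C_0 sends each edge [p,q] (with p < q) to q − p. For instance
  ∂AJ = J − A.
As a 11×17 matrix over Z this has rank 9, with invariant factors (1,1,1,1,1,1,1,1,1).

∂_2: C_2 → C_1 sends each 2-simplex [p,q,r] to [q,r] − [p,r] + [p,q]. For instance
  ∂BEF = EF − BF + BE,
  ∂EFN = FN − EN + EF.
This gives a 17×6 integer matrix of rank 6; reducing to Smith normal form yields diagonal entries (1,1,1,1,1,1).

Now H_k = ker ∂_k / im ∂_{k+1}, so:

  H_0: rank C_0 − rank ∂_1 = 11 − 9 = 2, and the invariant factors of ∂_1 are all 1, so H_0 ≅ Z^2.
  H_1: rank ker ∂_1 − rank ∂_2 = (17 − 9) − 6 = 2, and the invariant factors of ∂_2 are all 1, so H_1 ≅ Z^2.
  H_2: rank ker ∂_2 − rank ∂_3 = (6 − 6) − 0 = 0, and there is no ∂_3, so H_2 ≅ 0.

As a check, the Euler characteristic is 11 − 17 + 6 = 0, which agrees with 2 − 2 + 0 = 0.

Hence the Betti numbers are b_0 = 2, b_1 = 2, b_2 = 0.

b_0 = 2, b_1 = 2, b_2 = 0.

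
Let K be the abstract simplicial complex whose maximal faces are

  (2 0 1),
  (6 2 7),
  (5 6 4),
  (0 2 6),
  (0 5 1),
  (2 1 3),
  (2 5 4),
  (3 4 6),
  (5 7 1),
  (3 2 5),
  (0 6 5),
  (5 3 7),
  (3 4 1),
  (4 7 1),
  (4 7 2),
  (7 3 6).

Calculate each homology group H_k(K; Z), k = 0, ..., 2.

H_0 ≅ Z,  H_1 ≅ Z^2,  H_2 ≅ Z.

We work with the vertex ordering 0 < 1 < 2 < 3 < 4 < 5 < 6 < 7. The simplices of K, each written with vertices in increasing order, are:

  0-simplices (8): [0], [1], [2], [3], [4], [5], [6], [7]
  1-simplices (24): (24 of them)
  2-simplices (16): [0,1,2], [0,1,5], [0,2,6], [0,5,6], [1,2,3], [1,3,4], [1,4,7], [1,5,7], [2,3,5], [2,4,5], [2,4,7], [2,6,7], [3,4,6], [3,5,7], [3,6,7], [4,5,6]

Hence C_0 ≅ Z^8, C_1 ≅ Z^24, C_2 ≅ Z^16.

The boundary map ∂_1: C_1 → C_0 maps an edge to its endpoints' difference, ∂[p,q] = q − p. For instance
  ∂[2,7] = [7] − [2].
The resulting 8×24 matrix has rank 7, and its Smith normal form has invariant factors (1,1,1,1,1,1,1).

∂_2: C_2 → C_1 sends each 2-simplex [p,q,r] to [q,r] − [p,r] + [p,q]. For instance
  ∂[2,3,5] = [3,5] − [2,5] + [2,3],
  ∂[1,4,7] = [4,7] − [1,7] + [1,4].
The 24×16 boundary matrix has rank 15 and Smith normal form diag(1,1,1,1,1,1,1,1,1,1,1,1,1,1,1).

Reading off H_k = ker ∂_k / im ∂_{k+1}:

  H_0: rank C_0 − rank ∂_1 = 8 − 7 = 1, and the invariant factors of ∂_1 are all 1, so H_0 ≅ Z.
  H_1: rank ker ∂_1 − rank ∂_2 = (24 − 7) − 15 = 2, and the invariant factors of ∂_2 are all 1, so H_1 ≅ Z^2.
  H_2: rank ker ∂_2 − rank ∂_3 = (16 − 15) − 0 = 1, and there is no ∂_3, so H_2 ≅ Z.

As a check, the Euler characteristic is 8 − 24 + 16 = 0, which agrees with 1 − 2 + 1 = 0.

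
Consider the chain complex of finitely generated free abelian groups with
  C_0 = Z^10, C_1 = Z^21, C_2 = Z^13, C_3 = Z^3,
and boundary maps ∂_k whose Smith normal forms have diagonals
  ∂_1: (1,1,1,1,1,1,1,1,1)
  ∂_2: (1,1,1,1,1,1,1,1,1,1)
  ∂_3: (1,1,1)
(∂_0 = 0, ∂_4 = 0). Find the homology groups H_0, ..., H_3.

H_0 ≅ Z,  H_1 ≅ Z^2,  H_2 = 0,  H_3 = 0.

H_0: b_0 = 10 − 0 − 9 = 1; torsion from ∂_1 factors > 1: none. So H_0 ≅ Z.
H_1: b_1 = 21 − 9 − 10 = 2; torsion from ∂_2 factors > 1: none. So H_1 ≅ Z^2.
H_2: b_2 = 13 − 10 − 3 = 0; torsion from ∂_3 factors > 1: none. So H_2 ≅ 0.
H_3: b_3 = 3 − 3 − 0 = 0; torsion from ∂_4 factors > 1: none. So H_3 ≅ 0.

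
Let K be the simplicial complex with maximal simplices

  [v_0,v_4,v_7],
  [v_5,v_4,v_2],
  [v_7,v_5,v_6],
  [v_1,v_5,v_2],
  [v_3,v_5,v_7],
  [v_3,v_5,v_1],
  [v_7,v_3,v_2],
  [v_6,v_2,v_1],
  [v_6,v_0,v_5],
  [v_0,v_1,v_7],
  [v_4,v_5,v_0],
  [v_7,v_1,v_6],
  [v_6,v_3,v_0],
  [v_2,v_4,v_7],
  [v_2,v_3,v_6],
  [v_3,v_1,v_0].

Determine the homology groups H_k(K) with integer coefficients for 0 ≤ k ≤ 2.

H_0 ≅ Z,  H_1 ≅ Z^2,  H_2 ≅ Z.

Take the total order v_0 < v_1 < v_2 < v_3 < v_4 < v_5 < v_6 < v_7 on the vertex set. Then K (dimension 2) consists of the simplices:

  0-simplices (8): [v_0], [v_1], [v_2], [v_3], [v_4], [v_5], [v_6], [v_7]
  1-simplices (24): (24 of them)
  2-simplices (16): (16 of them)

giving chain groups C_0 ≅ Z^8, C_1 ≅ Z^24, C_2 ≅ Z^16.

∂_1: C_1 → C_0 maps an edge to its endpoints' difference, ∂[p,q] = q − p. For instance
  ∂[v_4,v_5] = [v_5] − [v_4].
The 8×24 boundary matrix has rank 7 and Smith normal form diag(1,1,1,1,1,1,1).

∂_2: C_2 → C_1 maps a triangle to the signed sum of its edges. For instance
  ∂[v_0,v_3,v_6] = [v_3,v_6] − [v_0,v_6] + [v_0,v_3],
  ∂[v_3,v_5,v_7] = [v_5,v_7] − [v_3,v_7] + [v_3,v_5].
As a 24×16 matrix over Z this has rank 15, with invariant factors (1,1,1,1,1,1,1,1,1,1,1,1,1,1,1).

Now H_k = ker ∂_k / im ∂_{k+1}, so:

  H_0: rank C_0 − rank ∂_1 = 8 − 7 = 1, and the invariant factors of ∂_1 are all 1, so H_0 = Z.
  H_1: rank ker ∂_1 − rank ∂_2 = (24 − 7) − 15 = 2, and the invariant factors of ∂_2 are all 1, so H_1 = Z^2.
  H_2: rank ker ∂_2 − rank ∂_3 = (16 − 15) − 0 = 1, and there is no ∂_3, so H_2 = Z.

As a check, the Euler characteristic is 8 − 24 + 16 = 0, which agrees with 1 − 2 + 1 = 0.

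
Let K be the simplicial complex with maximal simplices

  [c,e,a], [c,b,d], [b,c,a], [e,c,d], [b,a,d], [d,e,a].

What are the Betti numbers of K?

We work with the vertex ordering a < b < c < d < e. The simplices of K, each written with vertices in increasing order, are:

  0-simplices (5): a, b, c, d, e
  1-simplices (9): ab, ac, ad, ae, bc, bd, cd, ce, de
  2-simplices (6): abc, abd, ace, ade, bcd, cde

so the chain groups are C_0 ≅ Z^5, C_1 ≅ Z^9, C_2 ≅ Z^6.

∂_1: C_1 → C_0 sends each edge [p,q] (with p < q) to q − p.
The 5×9 boundary matrix has rank 4 and Smith normal form diag(1,1,1,1).

The boundary map ∂_2: C_2 → C_1 acts by ∂[p,q,r] = [q,r] − [p,r] + [p,q]. For instance
  ∂ace = ce − ae + ac,
  ∂abd = bd − ad + ab.
As a 9×6 matrix over Z this has rank 5, with invariant factors (1,1,1,1,1).

Computing H_k = (kernel of ∂_k) / (image of ∂_{k+1}):

  H_0: rank C_0 − rank ∂_1 = 5 − 4 = 1, and the invariant factors of ∂_1 are all 1, so H_0 = Z.
  H_1: rank ker ∂_1 − rank ∂_2 = (9 − 4) − 5 = 0, and the invariant factors of ∂_2 are all 1, so H_1 = 0.
  H_2: rank ker ∂_2 − rank ∂_3 = (6 − 5) − 0 = 1, and there is no ∂_3, so H_2 = Z.

As a check, the Euler characteristic is 5 − 9 + 6 = 2, which agrees with 1 − 0 + 1 = 2.

Hence the Betti numbers are b_0 = 1, b_1 = 0, b_2 = 1.

b_0 = 1, b_1 = 0, b_2 = 1.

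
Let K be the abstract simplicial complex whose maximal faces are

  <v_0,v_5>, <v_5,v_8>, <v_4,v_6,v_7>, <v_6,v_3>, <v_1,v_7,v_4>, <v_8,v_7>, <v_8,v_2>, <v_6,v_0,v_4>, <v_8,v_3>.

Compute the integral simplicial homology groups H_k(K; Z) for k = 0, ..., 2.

H_0 = Z,  H_1 = Z^2,  H_2 = 0.

We work with the vertex ordering v_0 < v_1 < v_2 < v_3 < v_4 < v_5 < v_6 < v_7 < v_8. The simplices of K, each written with vertices in increasing order, are:

  0-simplices (9): [v_0], [v_1], [v_2], [v_3], [v_4], [v_5], [v_6], [v_7], [v_8]
  1-simplices (13): [v_0,v_4], [v_0,v_5], [v_0,v_6], [v_1,v_4], [v_1,v_7], [v_2,v_8], [v_3,v_6], [v_3,v_8], [v_4,v_6], [v_4,v_7], [v_5,v_8], [v_6,v_7], [v_7,v_8]
  2-simplices (3): [v_0,v_4,v_6], [v_1,v_4,v_7], [v_4,v_6,v_7]

so the chain groups are C_0 ≅ Z^9, C_1 ≅ Z^13, C_2 ≅ Z^3.

The boundary map ∂_1: C_1 → C_0 is given by ∂[p,q] = [q] − [p].
The resulting 9×13 matrix has rank 8, and its Smith normal form has invariant factors (1,1,1,1,1,1,1,1).

∂_2: C_2 → C_1 sends each 2-simplex [p,q,r] to [q,r] − [p,r] + [p,q]. For instance
  ∂[v_0,v_4,v_6] = [v_4,v_6] − [v_0,v_6] + [v_0,v_4],
  ∂[v_1,v_4,v_7] = [v_4,v_7] − [v_1,v_7] + [v_1,v_4].
This gives a 13×3 integer matrix of rank 3; reducing to Smith normal form yields diagonal entries (1,1,1).

Reading off H_k = ker ∂_k / im ∂_{k+1}:

  H_0: rank C_0 − rank ∂_1 = 9 − 8 = 1, and the invariant factors of ∂_1 are all 1, so H_0 = Z.
  H_1: rank ker ∂_1 − rank ∂_2 = (13 − 8) − 3 = 2, and the invariant factors of ∂_2 are all 1, so H_1 = Z^2.
  H_2: rank ker ∂_2 − rank ∂_3 = (3 − 3) − 0 = 0, and there is no ∂_3, so H_2 = 0.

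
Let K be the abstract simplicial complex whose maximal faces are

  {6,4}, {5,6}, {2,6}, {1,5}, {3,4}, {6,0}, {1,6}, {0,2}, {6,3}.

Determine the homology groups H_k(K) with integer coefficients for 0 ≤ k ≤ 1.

Fix the vertex order 0 < 1 < 2 < 3 < 4 < 5 < 6 and write every simplex with vertices in increasing order. Then dim K = 1 and the simplices of K are:

  0-simplices (7): [0], [1], [2], [3], [4], [5], [6]
  1-simplices (9): [0,2], [0,6], [1,5], [1,6], [2,6], [3,4], [3,6], [4,6], [5,6]

so the chain groups are C_0 ≅ Z^7, C_1 ≅ Z^9.

∂_1: C_1 → C_0 is given by ∂[p,q] = [q] − [p].
As a 7×9 matrix over Z this has rank 6, with invariant factors (1,1,1,1,1,1).

From H_k ≅ ker(∂_k) / im(∂_{k+1}) we obtain:

  H_0: rank C_0 − rank ∂_1 = 7 − 6 = 1, and the invariant factors of ∂_1 are all 1, so H_0 ≅ Z.
  H_1: rank ker ∂_1 − rank ∂_2 = (9 − 6) − 0 = 3, and there is no ∂_2, so H_1 ≅ Z^3.

(K is a triangulation of a wedge of 3 circles.)

H_0 = Z,  H_1 = Z^3.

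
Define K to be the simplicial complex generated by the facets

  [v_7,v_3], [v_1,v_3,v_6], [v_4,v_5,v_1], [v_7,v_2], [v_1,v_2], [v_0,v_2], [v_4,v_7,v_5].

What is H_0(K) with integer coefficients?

Take the total order v_0 < v_1 < v_2 < v_3 < v_4 < v_5 < v_6 < v_7 on the vertex set. Then K (dimension 2) consists of the simplices:

  0-simplices (8): [v_0], [v_1], [v_2], [v_3], [v_4], [v_5], [v_6], [v_7]
  1-simplices (12): [v_0,v_2], [v_1,v_2], [v_1,v_3], [v_1,v_4], [v_1,v_5], [v_1,v_6], [v_2,v_7], [v_3,v_6], [v_3,v_7], [v_4,v_5], [v_4,v_7], [v_5,v_7]
  2-simplices (3): [v_1,v_3,v_6], [v_1,v_4,v_5], [v_4,v_5,v_7]

so the chain groups are C_0 ≅ Z^8, C_1 ≅ Z^12, C_2 ≅ Z^3.

Boundary ∂_1: C_1 → C_0 sends each edge [p,q] (with p < q) to q − p. For instance
  ∂[v_1,v_2] = [v_2] − [v_1].
This gives a 8×12 integer matrix of rank 7; reducing to Smith normal form yields diagonal entries (1,1,1,1,1,1,1).

Boundary ∂_2: C_2 → C_1 acts by ∂[p,q,r] = [q,r] − [p,r] + [p,q]. For instance
  ∂[v_1,v_3,v_6] = [v_3,v_6] − [v_1,v_6] + [v_1,v_3],
  ∂[v_4,v_5,v_7] = [v_5,v_7] − [v_4,v_7] + [v_4,v_5].
The 12×3 boundary matrix has rank 3 and Smith normal form diag(1,1,1).

Now H_k = ker ∂_k / im ∂_{k+1}, so:

  H_0: rank C_0 − rank ∂_1 = 8 − 7 = 1, and the invariant factors of ∂_1 are all 1, so H_0 = Z.

H_0 ≅ Z.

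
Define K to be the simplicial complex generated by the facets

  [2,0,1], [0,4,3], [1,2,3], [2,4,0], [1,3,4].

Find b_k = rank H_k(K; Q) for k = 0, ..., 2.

Fix the vertex order 0 < 1 < 2 < 3 < 4 and write every simplex with vertices in increasing order. Then dim K = 2 and the simplices of K are:

  0-simplices (5): [0], [1], [2], [3], [4]
  1-simplices (10): [0,1], [0,2], [0,3], [0,4], [1,2], [1,3], [1,4], [2,3], [2,4], [3,4]
  2-simplices (5): [0,1,2], [0,2,4], [0,3,4], [1,2,3], [1,3,4]

so the chain groups are C_0 ≅ Z^5, C_1 ≅ Z^10, C_2 ≅ Z^5.

The boundary map ∂_1: C_1 → C_0 sends each edge [p,q] (with p < q) to q − p. For instance
  ∂[1,3] = [3] − [1].
The 5×10 boundary matrix has rank 4 and Smith normal form diag(1,1,1,1).

The boundary map ∂_2: C_2 → C_1 maps a triangle to the signed sum of its edges. For instance
  ∂[0,3,4] = [3,4] − [0,4] + [0,3],
  ∂[0,1,2] = [1,2] − [0,2] + [0,1].
The 10×5 boundary matrix has rank 5 and Smith normal form diag(1,1,1,1,1).

From H_k ≅ ker(∂_k) / im(∂_{k+1}) we obtain:

  H_0: rank C_0 − rank ∂_1 = 5 − 4 = 1, and the invariant factors of ∂_1 are all 1, so H_0 = Z.
  H_1: rank ker ∂_1 − rank ∂_2 = (10 − 4) − 5 = 1, and the invariant factors of ∂_2 are all 1, so H_1 = Z.
  H_2: rank ker ∂_2 − rank ∂_3 = (5 − 5) − 0 = 0, and there is no ∂_3, so H_2 = 0.

As a check, the Euler characteristic is 5 − 10 + 5 = 0, which agrees with 1 − 1 + 0 = 0.
(K is a triangulation of the Möbius band.)

Hence the Betti numbers are b_0 = 1, b_1 = 1, b_2 = 0.

b_0 = 1, b_1 = 1, b_2 = 0.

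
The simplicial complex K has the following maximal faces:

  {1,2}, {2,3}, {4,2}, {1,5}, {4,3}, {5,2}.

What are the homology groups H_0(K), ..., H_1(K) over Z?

We work with the vertex ordering 1 < 2 < 3 < 4 < 5. The simplices of K, each written with vertices in increasing order, are:

  0-simplices (5): [1], [2], [3], [4], [5]
  1-simplices (6): [1,2], [1,5], [2,3], [2,4], [2,5], [3,4]

Hence C_0 ≅ Z^5, C_1 ≅ Z^6.

Boundary ∂_1: C_1 → C_0 maps an edge to its endpoints' difference, ∂[p,q] = q − p. For instance
  ∂[1,2] = [2] − [1].
This gives a 5×6 integer matrix of rank 4; reducing to Smith normal form yields diagonal entries (1,1,1,1).

Computing H_k = (kernel of ∂_k) / (image of ∂_{k+1}):

  H_0: rank C_0 − rank ∂_1 = 5 − 4 = 1, and the invariant factors of ∂_1 are all 1, so H_0 = Z.
  H_1: rank ker ∂_1 − rank ∂_2 = (6 − 4) − 0 = 2, and there is no ∂_2, so H_1 = Z^2.

(K is a triangulation of a wedge of 2 circles.)

H_0 ≅ Z,  H_1 ≅ Z^2.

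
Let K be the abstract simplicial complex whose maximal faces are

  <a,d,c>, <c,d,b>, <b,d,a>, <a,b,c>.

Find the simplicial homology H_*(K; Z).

H_0 = Z,  H_1 = 0,  H_2 = Z.

Fix the vertex order a < b < c < d and write every simplex with vertices in increasing order. Then dim K = 2 and the simplices of K are:

  0-simplices (4): a, b, c, d
  1-simplices (6): ab, ac, ad, bc, bd, cd
  2-simplices (4): abc, abd, acd, bcd

so the chain groups are C_0 ≅ Z^4, C_1 ≅ Z^6, C_2 ≅ Z^4.

Boundary ∂_1: C_1 → C_0 maps an edge to its endpoints' difference, ∂[p,q] = q − p. For instance
  ∂ad = d − a.
As a 4×6 matrix over Z this has rank 3, with invariant factors (1,1,1).

The boundary map ∂_2: C_2 → C_1 sends each 2-simplex [p,q,r] to [q,r] − [p,r] + [p,q]. For instance
  ∂acd = cd − ad + ac,
  ∂abd = bd − ad + ab.
The 6×4 boundary matrix has rank 3 and Smith normal form diag(1,1,1).

From H_k ≅ ker(∂_k) / im(∂_{k+1}) we obtain:

  H_0: rank C_0 − rank ∂_1 = 4 − 3 = 1, and the invariant factors of ∂_1 are all 1, so H_0 ≅ Z.
  H_1: rank ker ∂_1 − rank ∂_2 = (6 − 3) − 3 = 0, and the invariant factors of ∂_2 are all 1, so H_1 ≅ 0.
  H_2: rank ker ∂_2 − rank ∂_3 = (4 − 3) − 0 = 1, and there is no ∂_3, so H_2 ≅ Z.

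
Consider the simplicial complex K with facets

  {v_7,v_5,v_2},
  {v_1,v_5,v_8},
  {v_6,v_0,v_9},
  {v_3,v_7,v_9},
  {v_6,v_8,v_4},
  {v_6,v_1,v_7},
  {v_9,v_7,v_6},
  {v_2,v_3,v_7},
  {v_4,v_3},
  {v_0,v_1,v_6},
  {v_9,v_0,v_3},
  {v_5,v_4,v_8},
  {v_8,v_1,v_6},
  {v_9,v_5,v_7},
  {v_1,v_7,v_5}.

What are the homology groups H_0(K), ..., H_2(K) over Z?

H_0 ≅ Z,  H_1 ≅ Z,  H_2 = 0.

Take the total order v_0 < v_1 < v_2 < v_3 < v_4 < v_5 < v_6 < v_7 < v_8 < v_9 on the vertex set. Then K (dimension 2) consists of the simplices:

  0-simplices (10): [v_0], [v_1], [v_2], [v_3], [v_4], [v_5], [v_6], [v_7], [v_8], [v_9]
  1-simplices (24): (24 of them)
  2-simplices (14): (14 of them)

Hence C_0 ≅ Z^10, C_1 ≅ Z^24, C_2 ≅ Z^14.

Boundary ∂_1: C_1 → C_0 is given by ∂[p,q] = [q] − [p]. For instance
  ∂[v_1,v_7] = [v_7] − [v_1].
The resulting 10×24 matrix has rank 9, and its Smith normal form has invariant factors (1,1,1,1,1,1,1,1,1).

∂_2: C_2 → C_1 maps a triangle to the signed sum of its edges. For instance
  ∂[v_1,v_6,v_8] = [v_6,v_8] − [v_1,v_8] + [v_1,v_6],
  ∂[v_0,v_6,v_9] = [v_6,v_9] − [v_0,v_9] + [v_0,v_6].
The resulting 24×14 matrix has rank 14, and its Smith normal form has invariant factors (1,1,1,1,1,1,1,1,1,1,1,1,1,1).

Reading off H_k = ker ∂_k / im ∂_{k+1}:

  H_0: rank C_0 − rank ∂_1 = 10 − 9 = 1, and the invariant factors of ∂_1 are all 1, so H_0 ≅ Z.
  H_1: rank ker ∂_1 − rank ∂_2 = (24 − 9) − 14 = 1, and the invariant factors of ∂_2 are all 1, so H_1 ≅ Z.
  H_2: rank ker ∂_2 − rank ∂_3 = (14 − 14) − 0 = 0, and there is no ∂_3, so H_2 ≅ 0.

As a check, the Euler characteristic is 10 − 24 + 14 = 0, which agrees with 1 − 1 + 0 = 0.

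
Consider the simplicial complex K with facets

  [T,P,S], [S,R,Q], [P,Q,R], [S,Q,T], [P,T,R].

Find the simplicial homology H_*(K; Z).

Take the total order P < Q < R < S < T on the vertex set. Then K (dimension 2) consists of the simplices:

  0-simplices (5): P, Q, R, S, T
  1-simplices (10): PQ, PR, PS, PT, QR, QS, QT, RS, RT, ST
  2-simplices (5): PQR, PRT, PST, QRS, QST

giving chain groups C_0 ≅ Z^5, C_1 ≅ Z^10, C_2 ≅ Z^5.

Boundary ∂_1: C_1 → C_0 sends each edge [p,q] (with p < q) to q − p. For instance
  ∂RS = S − R.
As a 5×10 matrix over Z this has rank 4, with invariant factors (1,1,1,1).

The boundary map ∂_2: C_2 → C_1 acts by ∂[p,q,r] = [q,r] − [p,r] + [p,q]. For instance
  ∂QRS = RS − QS + QR,
  ∂QST = ST − QT + QS.
As a 10×5 matrix over Z this has rank 5, with invariant factors (1,1,1,1,1).

Now H_k = ker ∂_k / im ∂_{k+1}, so:

  H_0: rank C_0 − rank ∂_1 = 5 − 4 = 1, and the invariant factors of ∂_1 are all 1, so H_0 = Z.
  H_1: rank ker ∂_1 − rank ∂_2 = (10 − 4) − 5 = 1, and the invariant factors of ∂_2 are all 1, so H_1 = Z.
  H_2: rank ker ∂_2 − rank ∂_3 = (5 − 5) − 0 = 0, and there is no ∂_3, so H_2 = 0.

(K is a triangulation of the Möbius band.)

H_0 ≅ Z,  H_1 ≅ Z,  H_2 = 0.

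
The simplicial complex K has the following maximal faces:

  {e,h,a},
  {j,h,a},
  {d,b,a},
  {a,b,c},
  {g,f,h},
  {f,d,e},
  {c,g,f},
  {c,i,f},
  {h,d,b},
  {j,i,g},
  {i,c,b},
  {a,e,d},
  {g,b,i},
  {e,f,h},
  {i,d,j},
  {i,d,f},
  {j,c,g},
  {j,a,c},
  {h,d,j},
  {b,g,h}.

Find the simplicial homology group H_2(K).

Order the vertices as a < b < c < d < e < f < g < h < i < j. Listing each simplex with vertices in this order, K has dimension 2 with simplices:

  0-simplices (10): a, b, c, d, e, f, g, h, i, j
  1-simplices (30): ab, ac, ad, ae, ah, aj, bc, bd, bg, bh, bi, cf, cg, ci, cj, de, df, dh, di, dj, ef, eh, fg, fh, fi, gh, gi, gj, hj, ij
  2-simplices (20): abc, abd, acj, ade, aeh, ahj, bci, bdh, bgh, bgi, cfg, cfi, cgj, def, dfi, dhj, dij, efh, fgh, gij

so the chain groups are C_0 ≅ Z^10, C_1 ≅ Z^30, C_2 ≅ Z^20.

Boundary ∂_1: C_1 → C_0 maps an edge to its endpoints' difference, ∂[p,q] = q − p.
The resulting 10×30 matrix has rank 9, and its Smith normal form has invariant factors (1,1,1,1,1,1,1,1,1).

The boundary map ∂_2: C_2 → C_1 maps a triangle to the signed sum of its edges. For instance
  ∂gij = ij − gj + gi,
  ∂bdh = dh − bh + bd.
This gives a 30×20 integer matrix of rank 20; reducing to Smith normal form yields diagonal entries (1,1,1,1,1,1,1,1,1,1,1,1,1,1,1,1,1,1,1,2).

Now H_k = ker ∂_k / im ∂_{k+1}, so:

  H_2: rank ker ∂_2 − rank ∂_3 = (20 − 20) − 0 = 0, and there is no ∂_3, so H_2 ≅ 0.

H_2 = 0.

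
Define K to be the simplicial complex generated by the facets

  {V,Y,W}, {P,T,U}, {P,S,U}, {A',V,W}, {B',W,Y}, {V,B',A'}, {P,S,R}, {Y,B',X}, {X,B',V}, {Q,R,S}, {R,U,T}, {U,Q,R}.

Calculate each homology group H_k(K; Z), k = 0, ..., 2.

Take the total order P < Q < R < S < T < U < V < W < X < Y < A' < B' on the vertex set. Then K (dimension 2) consists of the simplices:

  0-simplices (12): [P], [Q], [R], [S], [T], [U], [V], [W], [X], [Y], [A'], [B']
  1-simplices (24): (24 of them)
  2-simplices (12): [P,R,S], [P,S,U], [P,T,U], [Q,R,S], [Q,R,U], [R,T,U], [V,W,Y], [V,W,A'], [V,X,B'], [V,A',B'], [W,Y,B'], [X,Y,B']

giving chain groups C_0 ≅ Z^12, C_1 ≅ Z^24, C_2 ≅ Z^12.

∂_1: C_1 → C_0 sends each edge [p,q] (with p < q) to q − p.
The resulting 12×24 matrix has rank 10, and its Smith normal form has invariant factors (1,1,1,1,1,1,1,1,1,1).

The boundary map ∂_2: C_2 → C_1 sends each 2-simplex [p,q,r] to [q,r] − [p,r] + [p,q]. For instance
  ∂[Q,R,U] = [R,U] − [Q,U] + [Q,R],
  ∂[R,T,U] = [T,U] − [R,U] + [R,T].
The 24×12 boundary matrix has rank 12 and Smith normal form diag(1,1,1,1,1,1,1,1,1,1,1,1).

From H_k ≅ ker(∂_k) / im(∂_{k+1}) we obtain:

  H_0: rank C_0 − rank ∂_1 = 12 − 10 = 2, and the invariant factors of ∂_1 are all 1, so H_0 ≅ Z^2.
  H_1: rank ker ∂_1 − rank ∂_2 = (24 − 10) − 12 = 2, and the invariant factors of ∂_2 are all 1, so H_1 ≅ Z^2.
  H_2: rank ker ∂_2 − rank ∂_3 = (12 − 12) − 0 = 0, and there is no ∂_3, so H_2 ≅ 0.

H_0 = Z^2,  H_1 = Z^2,  H_2 = 0.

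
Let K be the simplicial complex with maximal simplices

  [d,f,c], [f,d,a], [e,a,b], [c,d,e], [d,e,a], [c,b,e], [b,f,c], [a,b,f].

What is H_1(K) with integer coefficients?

We work with the vertex ordering a < b < c < d < e < f. The simplices of K, each written with vertices in increasing order, are:

  0-simplices (6): a, b, c, d, e, f
  1-simplices (12): ab, ad, ae, af, bc, be, bf, cd, ce, cf, de, df
  2-simplices (8): abe, abf, ade, adf, bce, bcf, cde, cdf

giving chain groups C_0 ≅ Z^6, C_1 ≅ Z^12, C_2 ≅ Z^8.

∂_1: C_1 → C_0 maps an edge to its endpoints' difference, ∂[p,q] = q − p. For instance
  ∂cf = f − c.
This gives a 6×12 integer matrix of rank 5; reducing to Smith normal form yields diagonal entries (1,1,1,1,1).

∂_2: C_2 → C_1 maps a triangle to the signed sum of its edges. For instance
  ∂abf = bf − af + ab,
  ∂cde = de − ce + cd.
The 12×8 boundary matrix has rank 7 and Smith normal form diag(1,1,1,1,1,1,1).

Now H_k = ker ∂_k / im ∂_{k+1}, so:

  H_1: rank ker ∂_1 − rank ∂_2 = (12 − 5) − 7 = 0, and the invariant factors of ∂_2 are all 1, so H_1 ≅ 0.

H_1 ≅ 0.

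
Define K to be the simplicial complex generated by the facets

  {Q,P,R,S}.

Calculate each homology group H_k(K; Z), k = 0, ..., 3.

H_0 = Z,  H_1 = 0,  H_2 = 0,  H_3 = 0.

We work with the vertex ordering P < Q < R < S. The simplices of K, each written with vertices in increasing order, are:

  0-simplices (4): P, Q, R, S
  1-simplices (6): PQ, PR, PS, QR, QS, RS
  2-simplices (4): PQR, PQS, PRS, QRS
  3-simplices (1): PQRS

so the chain groups are C_0 ≅ Z^4, C_1 ≅ Z^6, C_2 ≅ Z^4, C_3 ≅ Z^1.

∂_1: C_1 → C_0 maps an edge to its endpoints' difference, ∂[p,q] = q − p. For instance
  ∂PR = R − P.
This gives a 4×6 integer matrix of rank 3; reducing to Smith normal form yields diagonal entries (1,1,1).

Boundary ∂_2: C_2 → C_1 acts by ∂[p,q,r] = [q,r] − [p,r] + [p,q]. For instance
  ∂QRS = RS − QS + QR,
  ∂PQS = QS − PS + PQ.
The 6×4 boundary matrix has rank 3 and Smith normal form diag(1,1,1).

Boundary ∂_3: C_3 → C_2 sends each 3-simplex σ to the alternating sum Σ_i (−1)^i (σ with its i-th vertex removed). For instance
  ∂PQRS = QRS − PRS + PQS − PQR.
The resulting 4×1 matrix has rank 1, and its Smith normal form has invariant factors (1).

From H_k ≅ ker(∂_k) / im(∂_{k+1}) we obtain:

  H_0: rank C_0 − rank ∂_1 = 4 − 3 = 1, and the invariant factors of ∂_1 are all 1, so H_0 = Z.
  H_1: rank ker ∂_1 − rank ∂_2 = (6 − 3) − 3 = 0, and the invariant factors of ∂_2 are all 1, so H_1 = 0.
  H_2: rank ker ∂_2 − rank ∂_3 = (4 − 3) − 1 = 0, and the invariant factors of ∂_3 are all 1, so H_2 = 0.
  H_3: rank ker ∂_3 − rank ∂_4 = (1 − 1) − 0 = 0, and there is no ∂_4, so H_3 = 0.

As a check, the Euler characteristic is 4 − 6 + 4 − 1 = 1, which agrees with 1 − 0 + 0 − 0 = 1.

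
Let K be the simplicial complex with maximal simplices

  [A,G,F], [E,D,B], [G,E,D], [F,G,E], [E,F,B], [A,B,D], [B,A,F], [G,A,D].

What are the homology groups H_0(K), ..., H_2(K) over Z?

Take the total order A < B < D < E < F < G on the vertex set. Then K (dimension 2) consists of the simplices:

  0-simplices (6): A, B, D, E, F, G
  1-simplices (12): AB, AD, AF, AG, BD, BE, BF, DE, DG, EF, EG, FG
  2-simplices (8): ABD, ABF, ADG, AFG, BDE, BEF, DEG, EFG

Hence C_0 ≅ Z^6, C_1 ≅ Z^12, C_2 ≅ Z^8.

The boundary map ∂_1: C_1 → C_0 maps an edge to its endpoints' difference, ∂[p,q] = q − p. For instance
  ∂AD = D − A.
This gives a 6×12 integer matrix of rank 5; reducing to Smith normal form yields diagonal entries (1,1,1,1,1).

∂_2: C_2 → C_1 maps a triangle to the signed sum of its edges. For instance
  ∂DEG = EG − DG + DE,
  ∂EFG = FG − EG + EF.
The 12×8 boundary matrix has rank 7 and Smith normal form diag(1,1,1,1,1,1,1).

Computing H_k = (kernel of ∂_k) / (image of ∂_{k+1}):

  H_0: rank C_0 − rank ∂_1 = 6 − 5 = 1, and the invariant factors of ∂_1 are all 1, so H_0 ≅ Z.
  H_1: rank ker ∂_1 − rank ∂_2 = (12 − 5) − 7 = 0, and the invariant factors of ∂_2 are all 1, so H_1 ≅ 0.
  H_2: rank ker ∂_2 − rank ∂_3 = (8 − 7) − 0 = 1, and there is no ∂_3, so H_2 ≅ Z.

H_0 = Z,  H_1 = 0,  H_2 = Z.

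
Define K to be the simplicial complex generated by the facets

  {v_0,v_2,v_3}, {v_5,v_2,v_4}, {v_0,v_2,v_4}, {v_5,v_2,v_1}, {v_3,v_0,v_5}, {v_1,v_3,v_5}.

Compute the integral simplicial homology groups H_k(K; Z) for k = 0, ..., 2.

Take the total order v_0 < v_1 < v_2 < v_3 < v_4 < v_5 on the vertex set. Then K (dimension 2) consists of the simplices:

  0-simplices (6): [v_0], [v_1], [v_2], [v_3], [v_4], [v_5]
  1-simplices (12): [v_0,v_2], [v_0,v_3], [v_0,v_4], [v_0,v_5], [v_1,v_2], [v_1,v_3], [v_1,v_5], [v_2,v_3], [v_2,v_4], [v_2,v_5], [v_3,v_5], [v_4,v_5]
  2-simplices (6): [v_0,v_2,v_3], [v_0,v_2,v_4], [v_0,v_3,v_5], [v_1,v_2,v_5], [v_1,v_3,v_5], [v_2,v_4,v_5]

Hence C_0 ≅ Z^6, C_1 ≅ Z^12, C_2 ≅ Z^6.

Boundary ∂_1: C_1 → C_0 sends each edge [p,q] (with p < q) to q − p. For instance
  ∂[v_1,v_5] = [v_5] − [v_1].
As a 6×12 matrix over Z this has rank 5, with invariant factors (1,1,1,1,1).

Boundary ∂_2: C_2 → C_1 maps a triangle to the signed sum of its edges. For instance
  ∂[v_1,v_3,v_5] = [v_3,v_5] − [v_1,v_5] + [v_1,v_3],
  ∂[v_1,v_2,v_5] = [v_2,v_5] − [v_1,v_5] + [v_1,v_2].
As a 12×6 matrix over Z this has rank 6, with invariant factors (1,1,1,1,1,1).

Now H_k = ker ∂_k / im ∂_{k+1}, so:

  H_0: rank C_0 − rank ∂_1 = 6 − 5 = 1, and the invariant factors of ∂_1 are all 1, so H_0 = Z.
  H_1: rank ker ∂_1 − rank ∂_2 = (12 − 5) − 6 = 1, and the invariant factors of ∂_2 are all 1, so H_1 = Z.
  H_2: rank ker ∂_2 − rank ∂_3 = (6 − 6) − 0 = 0, and there is no ∂_3, so H_2 = 0.

As a check, the Euler characteristic is 6 − 12 + 6 = 0, which agrees with 1 − 1 + 0 = 0.
(K is a triangulation of the cylinder S^1 x I.)

H_0 ≅ Z,  H_1 ≅ Z,  H_2 = 0.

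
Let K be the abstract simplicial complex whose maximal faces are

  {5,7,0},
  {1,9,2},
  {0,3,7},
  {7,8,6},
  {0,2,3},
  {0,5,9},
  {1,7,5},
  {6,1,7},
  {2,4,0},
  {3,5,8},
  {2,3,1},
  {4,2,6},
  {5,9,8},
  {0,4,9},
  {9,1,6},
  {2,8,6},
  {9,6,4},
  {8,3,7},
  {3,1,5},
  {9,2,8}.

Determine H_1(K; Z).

H_1 ≅ Z ⊕ Z/2.

Fix the vertex order 0 < 1 < 2 < 3 < 4 < 5 < 6 < 7 < 8 < 9 and write every simplex with vertices in increasing order. Then dim K = 2 and the simplices of K are:

  0-simplices (10): [0], [1], [2], [3], [4], [5], [6], [7], [8], [9]
  1-simplices (30): (30 of them)
  2-simplices (20): (20 of them)

giving chain groups C_0 ≅ Z^10, C_1 ≅ Z^30, C_2 ≅ Z^20.

Boundary ∂_1: C_1 → C_0 is given by ∂[p,q] = [q] − [p]. For instance
  ∂[5,7] = [7] − [5].
The 10×30 boundary matrix has rank 9 and Smith normal form diag(1,1,1,1,1,1,1,1,1).

The boundary map ∂_2: C_2 → C_1 maps a triangle to the signed sum of its edges. For instance
  ∂[1,5,7] = [5,7] − [1,7] + [1,5],
  ∂[1,6,7] = [6,7] − [1,7] + [1,6].
This gives a 30×20 integer matrix of rank 20; reducing to Smith normal form yields diagonal entries (1,1,1,1,1,1,1,1,1,1,1,1,1,1,1,1,1,1,1,2).

Now H_k = ker ∂_k / im ∂_{k+1}, so:

  H_1: rank ker ∂_1 − rank ∂_2 = (30 − 9) − 20 = 1, and ∂_2 has invariant factor 2 > 1, so H_1 = Z ⊕ Z/2.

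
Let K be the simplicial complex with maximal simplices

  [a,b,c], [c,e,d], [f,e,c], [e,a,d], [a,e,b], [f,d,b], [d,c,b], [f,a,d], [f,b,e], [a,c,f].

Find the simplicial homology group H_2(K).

Fix the vertex order a < b < c < d < e < f and write every simplex with vertices in increasing order. Then dim K = 2 and the simplices of K are:

  0-simplices (6): a, b, c, d, e, f
  1-simplices (15): ab, ac, ad, ae, af, bc, bd, be, bf, cd, ce, cf, de, df, ef
  2-simplices (10): abc, abe, acf, ade, adf, bcd, bdf, bef, cde, cef

giving chain groups C_0 ≅ Z^6, C_1 ≅ Z^15, C_2 ≅ Z^10.

∂_1: C_1 → C_0 is given by ∂[p,q] = [q] − [p]. For instance
  ∂af = f − a.
The resulting 6×15 matrix has rank 5, and its Smith normal form has invariant factors (1,1,1,1,1).

Boundary ∂_2: C_2 → C_1 maps a triangle to the signed sum of its edges. For instance
  ∂abc = bc − ac + ab,
  ∂bdf = df − bf + bd.
This gives a 15×10 integer matrix of rank 10; reducing to Smith normal form yields diagonal entries (1,1,1,1,1,1,1,1,1,2).

Computing H_k = (kernel of ∂_k) / (image of ∂_{k+1}):

  H_2: rank ker ∂_2 − rank ∂_3 = (10 − 10) − 0 = 0, and there is no ∂_3, so H_2 ≅ 0.

H_2 = 0.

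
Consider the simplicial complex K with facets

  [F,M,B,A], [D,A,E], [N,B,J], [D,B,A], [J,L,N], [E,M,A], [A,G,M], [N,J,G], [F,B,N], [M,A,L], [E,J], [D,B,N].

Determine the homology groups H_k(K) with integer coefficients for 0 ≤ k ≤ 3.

Order the vertices as A < B < D < E < F < G < J < L < M < N. Listing each simplex with vertices in this order, K has dimension 3 with simplices:

  0-simplices (10): A, B, D, E, F, G, J, L, M, N
  1-simplices (25): AB, AD, AE, AF, AG, AL, AM, BD, BF, BJ, BM, BN, DE, DN, EJ, EM, FM, FN, GJ, GM, GN, JL, JN, LM, LN
  2-simplices (14): ABD, ABF, ABM, ADE, AEM, AFM, AGM, ALM, BDN, BFM, BFN, BJN, GJN, JLN
  3-simplices (1): ABFM

so the chain groups are C_0 ≅ Z^10, C_1 ≅ Z^25, C_2 ≅ Z^14, C_3 ≅ Z^1.

The boundary map ∂_1: C_1 → C_0 is given by ∂[p,q] = [q] − [p].
The resulting 10×25 matrix has rank 9, and its Smith normal form has invariant factors (1,1,1,1,1,1,1,1,1).

∂_2: C_2 → C_1 maps a triangle to the signed sum of its edges. For instance
  ∂AEM = EM − AM + AE,
  ∂ADE = DE − AE + AD.
The resulting 25×14 matrix has rank 13, and its Smith normal form has invariant factors (1,1,1,1,1,1,1,1,1,1,1,1,1).

The boundary map ∂_3: C_3 → C_2 sends each 3-simplex σ to the alternating sum Σ_i (−1)^i (σ with its i-th vertex removed). For instance
  ∂ABFM = BFM − AFM + ABM − ABF.
This gives a 14×1 integer matrix of rank 1; reducing to Smith normal form yields diagonal entries (1).

Now H_k = ker ∂_k / im ∂_{k+1}, so:

  H_0: rank C_0 − rank ∂_1 = 10 − 9 = 1, and the invariant factors of ∂_1 are all 1, so H_0 ≅ Z.
  H_1: rank ker ∂_1 − rank ∂_2 = (25 − 9) − 13 = 3, and the invariant factors of ∂_2 are all 1, so H_1 ≅ Z^3.
  H_2: rank ker ∂_2 − rank ∂_3 = (14 − 13) − 1 = 0, and the invariant factors of ∂_3 are all 1, so H_2 ≅ 0.
  H_3: rank ker ∂_3 − rank ∂_4 = (1 − 1) − 0 = 0, and there is no ∂_4, so H_3 ≅ 0.

As a check, the Euler characteristic is 10 − 25 + 14 − 1 = -2, which agrees with 1 − 3 + 0 − 0 = -2.

H_0 = Z,  H_1 = Z^3,  H_2 = 0,  H_3 = 0.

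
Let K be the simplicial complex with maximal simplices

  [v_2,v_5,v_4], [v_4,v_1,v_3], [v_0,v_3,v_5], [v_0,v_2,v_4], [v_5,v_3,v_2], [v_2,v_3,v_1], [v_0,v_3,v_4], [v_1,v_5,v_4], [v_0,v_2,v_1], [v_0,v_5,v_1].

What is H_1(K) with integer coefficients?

Take the total order v_0 < v_1 < v_2 < v_3 < v_4 < v_5 on the vertex set. Then K (dimension 2) consists of the simplices:

  0-simplices (6): [v_0], [v_1], [v_2], [v_3], [v_4], [v_5]
  1-simplices (15): (15 of them)
  2-simplices (10): [v_0,v_1,v_2], [v_0,v_1,v_5], [v_0,v_2,v_4], [v_0,v_3,v_4], [v_0,v_3,v_5], [v_1,v_2,v_3], [v_1,v_3,v_4], [v_1,v_4,v_5], [v_2,v_3,v_5], [v_2,v_4,v_5]

giving chain groups C_0 ≅ Z^6, C_1 ≅ Z^15, C_2 ≅ Z^10.

The boundary map ∂_1: C_1 → C_0 is given by ∂[p,q] = [q] − [p]. For instance
  ∂[v_0,v_3] = [v_3] − [v_0].
The resulting 6×15 matrix has rank 5, and its Smith normal form has invariant factors (1,1,1,1,1).

The boundary map ∂_2: C_2 → C_1 sends each 2-simplex [p,q,r] to [q,r] − [p,r] + [p,q]. For instance
  ∂[v_0,v_3,v_5] = [v_3,v_5] − [v_0,v_5] + [v_0,v_3],
  ∂[v_1,v_4,v_5] = [v_4,v_5] − [v_1,v_5] + [v_1,v_4].
The 15×10 boundary matrix has rank 10 and Smith normal form diag(1,1,1,1,1,1,1,1,1,2).

Now H_k = ker ∂_k / im ∂_{k+1}, so:

  H_1: rank ker ∂_1 − rank ∂_2 = (15 − 5) − 10 = 0, and ∂_2 has invariant factor 2 > 1, so H_1 = Z/2Z.

(K is a triangulation of the real projective plane RP^2.)

H_1 = Z/2Z.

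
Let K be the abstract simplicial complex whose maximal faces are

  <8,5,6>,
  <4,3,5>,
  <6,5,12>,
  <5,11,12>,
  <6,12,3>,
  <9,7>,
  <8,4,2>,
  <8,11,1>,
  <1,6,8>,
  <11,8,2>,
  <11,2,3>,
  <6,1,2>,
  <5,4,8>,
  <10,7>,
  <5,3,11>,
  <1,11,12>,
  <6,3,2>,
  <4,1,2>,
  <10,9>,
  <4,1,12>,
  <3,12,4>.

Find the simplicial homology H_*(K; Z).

H_0 = Z^2,  H_1 = Z^2 ⊕ Z/2,  H_2 = 0.

Take the total order 1 < 2 < 3 < 4 < 5 < 6 < 7 < 8 < 9 < 10 < 11 < 12 on the vertex set. Then K (dimension 2) consists of the simplices:

  0-simplices (12): [1], [2], [3], [4], [5], [6], [7], [8], [9], [10], [11], [12]
  1-simplices (30): (30 of them)
  2-simplices (18): (18 of them)

so the chain groups are C_0 ≅ Z^12, C_1 ≅ Z^30, C_2 ≅ Z^18.

∂_1: C_1 → C_0 sends each edge [p,q] (with p < q) to q − p.
The resulting 12×30 matrix has rank 10, and its Smith normal form has invariant factors (1,1,1,1,1,1,1,1,1,1).

∂_2: C_2 → C_1 acts by ∂[p,q,r] = [q,r] − [p,r] + [p,q]. For instance
  ∂[3,6,12] = [6,12] − [3,12] + [3,6],
  ∂[3,4,12] = [4,12] − [3,12] + [3,4].
The 30×18 boundary matrix has rank 18 and Smith normal form diag(1,1,1,1,1,1,1,1,1,1,1,1,1,1,1,1,1,2).

Computing H_k = (kernel of ∂_k) / (image of ∂_{k+1}):

  H_0: rank C_0 − rank ∂_1 = 12 − 10 = 2, and the invariant factors of ∂_1 are all 1, so H_0 ≅ Z^2.
  H_1: rank ker ∂_1 − rank ∂_2 = (30 − 10) − 18 = 2, and ∂_2 has invariant factor 2 > 1, so H_1 ≅ Z^2 ⊕ Z/2.
  H_2: rank ker ∂_2 − rank ∂_3 = (18 − 18) − 0 = 0, and there is no ∂_3, so H_2 ≅ 0.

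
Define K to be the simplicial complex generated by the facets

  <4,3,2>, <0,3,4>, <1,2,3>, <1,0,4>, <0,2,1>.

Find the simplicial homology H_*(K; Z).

H_0 ≅ Z,  H_1 ≅ Z,  H_2 = 0.

Order the vertices as 0 < 1 < 2 < 3 < 4. Listing each simplex with vertices in this order, K has dimension 2 with simplices:

  0-simplices (5): [0], [1], [2], [3], [4]
  1-simplices (10): [0,1], [0,2], [0,3], [0,4], [1,2], [1,3], [1,4], [2,3], [2,4], [3,4]
  2-simplices (5): [0,1,2], [0,1,4], [0,3,4], [1,2,3], [2,3,4]

giving chain groups C_0 ≅ Z^5, C_1 ≅ Z^10, C_2 ≅ Z^5.

Boundary ∂_1: C_1 → C_0 maps an edge to its endpoints' difference, ∂[p,q] = q − p.
The resulting 5×10 matrix has rank 4, and its Smith normal form has invariant factors (1,1,1,1).

The boundary map ∂_2: C_2 → C_1 sends each 2-simplex [p,q,r] to [q,r] − [p,r] + [p,q]. For instance
  ∂[0,1,4] = [1,4] − [0,4] + [0,1],
  ∂[1,2,3] = [2,3] − [1,3] + [1,2].
This gives a 10×5 integer matrix of rank 5; reducing to Smith normal form yields diagonal entries (1,1,1,1,1).

Reading off H_k = ker ∂_k / im ∂_{k+1}:

  H_0: rank C_0 − rank ∂_1 = 5 − 4 = 1, and the invariant factors of ∂_1 are all 1, so H_0 ≅ Z.
  H_1: rank ker ∂_1 − rank ∂_2 = (10 − 4) − 5 = 1, and the invariant factors of ∂_2 are all 1, so H_1 ≅ Z.
  H_2: rank ker ∂_2 − rank ∂_3 = (5 − 5) − 0 = 0, and there is no ∂_3, so H_2 ≅ 0.

As a check, the Euler characteristic is 5 − 10 + 5 = 0, which agrees with 1 − 1 + 0 = 0.
(K is a triangulation of the Möbius band.)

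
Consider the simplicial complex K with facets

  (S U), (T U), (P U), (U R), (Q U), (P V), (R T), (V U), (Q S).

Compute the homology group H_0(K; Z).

H_0 = Z.

We work with the vertex ordering P < Q < R < S < T < U < V. The simplices of K, each written with vertices in increasing order, are:

  0-simplices (7): P, Q, R, S, T, U, V
  1-simplices (9): PU, PV, QS, QU, RT, RU, SU, TU, UV

giving chain groups C_0 ≅ Z^7, C_1 ≅ Z^9.

∂_1: C_1 → C_0 sends each edge [p,q] (with p < q) to q − p. For instance
  ∂SU = U − S.
The resulting 7×9 matrix has rank 6, and its Smith normal form has invariant factors (1,1,1,1,1,1).

From H_k ≅ ker(∂_k) / im(∂_{k+1}) we obtain:

  H_0: rank C_0 − rank ∂_1 = 7 − 6 = 1, and the invariant factors of ∂_1 are all 1, so H_0 ≅ Z.

(K is a triangulation of a wedge of 3 circles.)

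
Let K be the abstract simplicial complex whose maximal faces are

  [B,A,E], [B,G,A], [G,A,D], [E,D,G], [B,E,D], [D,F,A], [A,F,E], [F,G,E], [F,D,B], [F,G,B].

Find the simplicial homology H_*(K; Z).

Take the total order A < B < D < E < F < G on the vertex set. Then K (dimension 2) consists of the simplices:

  0-simplices (6): A, B, D, E, F, G
  1-simplices (15): AB, AD, AE, AF, AG, BD, BE, BF, BG, DE, DF, DG, EF, EG, FG
  2-simplices (10): ABE, ABG, ADF, ADG, AEF, BDE, BDF, BFG, DEG, EFG

giving chain groups C_0 ≅ Z^6, C_1 ≅ Z^15, C_2 ≅ Z^10.

Boundary ∂_1: C_1 → C_0 is given by ∂[p,q] = [q] − [p]. For instance
  ∂BG = G − B.
This gives a 6×15 integer matrix of rank 5; reducing to Smith normal form yields diagonal entries (1,1,1,1,1).

∂_2: C_2 → C_1 acts by ∂[p,q,r] = [q,r] − [p,r] + [p,q]. For instance
  ∂AEF = EF − AF + AE,
  ∂ADG = DG − AG + AD.
The resulting 15×10 matrix has rank 10, and its Smith normal form has invariant factors (1,1,1,1,1,1,1,1,1,2).

Computing H_k = (kernel of ∂_k) / (image of ∂_{k+1}):

  H_0: rank C_0 − rank ∂_1 = 6 − 5 = 1, and the invariant factors of ∂_1 are all 1, so H_0 ≅ Z.
  H_1: rank ker ∂_1 − rank ∂_2 = (15 − 5) − 10 = 0, and ∂_2 has invariant factor 2 > 1, so H_1 ≅ Z_2.
  H_2: rank ker ∂_2 − rank ∂_3 = (10 − 10) − 0 = 0, and there is no ∂_3, so H_2 ≅ 0.

As a check, the Euler characteristic is 6 − 15 + 10 = 1, which agrees with 1 − 0 + 0 = 1.
(K is a triangulation of the real projective plane RP^2.)

H_0 ≅ Z,  H_1 ≅ Z_2,  H_2 = 0.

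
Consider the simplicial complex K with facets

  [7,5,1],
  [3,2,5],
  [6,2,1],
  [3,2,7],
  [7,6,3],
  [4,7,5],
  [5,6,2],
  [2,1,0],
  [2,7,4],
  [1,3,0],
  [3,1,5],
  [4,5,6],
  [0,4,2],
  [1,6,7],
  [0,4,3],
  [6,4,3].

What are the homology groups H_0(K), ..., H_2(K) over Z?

H_0 = Z,  H_1 = Z^2,  H_2 = Z.

We work with the vertex ordering 0 < 1 < 2 < 3 < 4 < 5 < 6 < 7. The simplices of K, each written with vertices in increasing order, are:

  0-simplices (8): [0], [1], [2], [3], [4], [5], [6], [7]
  1-simplices (24): (24 of them)
  2-simplices (16): [0,1,2], [0,1,3], [0,2,4], [0,3,4], [1,2,6], [1,3,5], [1,5,7], [1,6,7], [2,3,5], [2,3,7], [2,4,7], [2,5,6], [3,4,6], [3,6,7], [4,5,6], [4,5,7]

giving chain groups C_0 ≅ Z^8, C_1 ≅ Z^24, C_2 ≅ Z^16.

Boundary ∂_1: C_1 → C_0 maps an edge to its endpoints' difference, ∂[p,q] = q − p. For instance
  ∂[5,7] = [7] − [5].
The resulting 8×24 matrix has rank 7, and its Smith normal form has invariant factors (1,1,1,1,1,1,1).

∂_2: C_2 → C_1 acts by ∂[p,q,r] = [q,r] − [p,r] + [p,q]. For instance
  ∂[2,3,5] = [3,5] − [2,5] + [2,3],
  ∂[1,2,6] = [2,6] − [1,6] + [1,2].
This gives a 24×16 integer matrix of rank 15; reducing to Smith normal form yields diagonal entries (1,1,1,1,1,1,1,1,1,1,1,1,1,1,1).

From H_k ≅ ker(∂_k) / im(∂_{k+1}) we obtain:

  H_0: rank C_0 − rank ∂_1 = 8 − 7 = 1, and the invariant factors of ∂_1 are all 1, so H_0 ≅ Z.
  H_1: rank ker ∂_1 − rank ∂_2 = (24 − 7) − 15 = 2, and the invariant factors of ∂_2 are all 1, so H_1 ≅ Z^2.
  H_2: rank ker ∂_2 − rank ∂_3 = (16 − 15) − 0 = 1, and there is no ∂_3, so H_2 ≅ Z.

(K is a triangulation of the torus T^2.)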